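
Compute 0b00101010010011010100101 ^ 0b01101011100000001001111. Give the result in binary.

XOR bit by bit (1 where the bits differ):
  00101010010011010100101
^ 01101011100000001001111
= 01000001110011011101010

0b01000001110011011101010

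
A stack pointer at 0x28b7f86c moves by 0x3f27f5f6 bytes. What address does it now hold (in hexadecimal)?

0x67dfee62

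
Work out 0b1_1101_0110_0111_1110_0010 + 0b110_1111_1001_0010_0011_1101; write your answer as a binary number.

Add column by column in base 2, right to left:
  0+1 = 1
  1+0 = 1
  0+1 = 1
  0+1 = 1
  0+1 = 1
  1+1 = 0 carry 1
  1+0+1 = 0 carry 1
  1+0+1 = 0 carry 1
  1+0+1 = 0 carry 1
  1+1+1 = 1 carry 1
  1+0+1 = 0 carry 1
  0+0+1 = 1
  0+1 = 1
  1+0 = 1
  1+0 = 1
  0+1 = 1
  1+1 = 0 carry 1
  0+1+1 = 0 carry 1
  1+1+1 = 1 carry 1
  1+1+1 = 1 carry 1
  1+0+1 = 0 carry 1
  0+1+1 = 0 carry 1
  0+1+1 = 0 carry 1
  final carry 1

0b100011001111101000011111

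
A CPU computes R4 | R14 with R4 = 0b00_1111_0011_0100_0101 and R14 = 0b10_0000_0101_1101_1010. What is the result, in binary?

OR bit by bit (1 where either bit is 1):
  001111001101000101
| 100000010111011010
= 101111011111011111

0b101111011111011111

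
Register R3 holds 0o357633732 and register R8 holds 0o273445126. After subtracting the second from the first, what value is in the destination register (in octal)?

0o64166604

Subtract column by column in base 8:
  2-6 → 4 (borrow)
  3-2-1 → 0
  7-1 → 6
  3-5 → 6 (borrow)
  3-4-1 → 6 (borrow)
  6-4-1 → 1
  7-3 → 4
  5-7 → 6 (borrow)
  3-2-1 → 0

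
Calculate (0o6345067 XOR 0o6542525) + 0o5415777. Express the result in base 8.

0o6225541

First 0o6345067 XOR 0o6542525 = 0o0607542.
Add column by column in base 8, right to left:
  2+7 = 1 carry 1
  4+7+1 = 4 carry 1
  5+7+1 = 5 carry 1
  7+5+1 = 5 carry 1
  0+1+1 = 2
  6+4 = 2 carry 1
  0+5+1 = 6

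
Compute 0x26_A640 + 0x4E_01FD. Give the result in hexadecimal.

0x74A83D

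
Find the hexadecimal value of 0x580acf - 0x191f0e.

0x3eebc1

Subtract column by column in base 16:
  f-e → 1
  c-0 → c
  a-f → b (borrow)
  0-1-1 → e (borrow)
  8-9-1 → e (borrow)
  5-1-1 → 3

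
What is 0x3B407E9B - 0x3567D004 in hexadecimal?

0x5D8AE97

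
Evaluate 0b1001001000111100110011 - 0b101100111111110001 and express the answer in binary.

0b1000011011111101000010

Subtract column by column in base 2:
  1-1 → 0
  1-0 → 1
  0-0 → 0
  0-0 → 0
  1-1 → 0
  1-1 → 0
  0-1 → 1 (borrow)
  0-1-1 → 0 (borrow)
  1-1-1 → 1 (borrow)
  1-1-1 → 1 (borrow)
  1-1-1 → 1 (borrow)
  1-1-1 → 1 (borrow)
  0-0-1 → 1 (borrow)
  0-0-1 → 1 (borrow)
  0-1-1 → 0 (borrow)
  1-1-1 → 1 (borrow)
  0-0-1 → 1 (borrow)
  0-1-1 → 0 (borrow)
  1-0-1 → 0
  0-0 → 0
  0-0 → 0
  1-0 → 1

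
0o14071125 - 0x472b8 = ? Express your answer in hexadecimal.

0o14071125 = 0x307255 in hexadecimal.
Subtract column by column in base 16:
  5-8 → d (borrow)
  5-b-1 → 9 (borrow)
  2-2-1 → f (borrow)
  7-7-1 → f (borrow)
  0-4-1 → b (borrow)
  3-0-1 → 2

0x2bff9d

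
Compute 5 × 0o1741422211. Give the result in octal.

Multiply each base-8 digit by 5, carrying:
  1×5 = 5 → write 5
  1×5 = 5 → write 5
  2×5 = 10 → write 2 carry 1
  2×5+1 = 11 → write 3 carry 1
  2×5+1 = 11 → write 3 carry 1
  4×5+1 = 21 → write 5 carry 2
  1×5+2 = 7 → write 7
  4×5 = 20 → write 4 carry 2
  7×5+2 = 37 → write 5 carry 4
  1×5+4 = 9 → write 1 carry 1
  remaining carry: 1

0o11547533255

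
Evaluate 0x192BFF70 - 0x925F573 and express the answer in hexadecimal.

Subtract column by column in base 16:
  0-3 → D (borrow)
  7-7-1 → F (borrow)
  F-5-1 → 9
  F-F → 0
  B-5 → 6
  2-2 → 0
  9-9 → 0
  1-0 → 1

0x100609FD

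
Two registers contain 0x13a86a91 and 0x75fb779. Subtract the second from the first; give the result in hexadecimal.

0xc48b318

Subtract column by column in base 16:
  1-9 → 8 (borrow)
  9-7-1 → 1
  a-7 → 3
  6-b → b (borrow)
  8-f-1 → 8 (borrow)
  a-5-1 → 4
  3-7 → c (borrow)
  1-0-1 → 0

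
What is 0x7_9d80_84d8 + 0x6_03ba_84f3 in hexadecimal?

0xda13b09cb

Add column by column in base 16, right to left:
  8+3 = b
  d+f = c carry 1
  4+4+1 = 9
  8+8 = 0 carry 1
  0+a+1 = b
  8+b = 3 carry 1
  d+3+1 = 1 carry 1
  9+0+1 = a
  7+6 = d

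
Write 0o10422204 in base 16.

0x222484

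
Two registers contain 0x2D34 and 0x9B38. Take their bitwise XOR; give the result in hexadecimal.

XOR each hex digit independently (no carries):
  2^9=B, D^B=6, 3^3=0, 4^8=C

0xB60C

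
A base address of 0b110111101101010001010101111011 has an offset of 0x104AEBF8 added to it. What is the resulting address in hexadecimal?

0b110111101101010001010101111011 = 0x37B5157B in hexadecimal.
Add column by column in base 16, right to left:
  B+8 = 3 carry 1
  7+F+1 = 7 carry 1
  5+B+1 = 1 carry 1
  1+E+1 = 0 carry 1
  5+A+1 = 0 carry 1
  B+4+1 = 0 carry 1
  7+0+1 = 8
  3+1 = 4

0x48000173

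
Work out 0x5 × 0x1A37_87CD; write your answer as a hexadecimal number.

Multiply each base-16 digit by 5, carrying:
  D×5 = 65 → write 1 carry 4
  C×5+4 = 64 → write 0 carry 4
  7×5+4 = 39 → write 7 carry 2
  8×5+2 = 42 → write A carry 2
  7×5+2 = 37 → write 5 carry 2
  3×5+2 = 17 → write 1 carry 1
  A×5+1 = 51 → write 3 carry 3
  1×5+3 = 8 → write 8

0x8315A701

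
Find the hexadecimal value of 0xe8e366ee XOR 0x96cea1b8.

0x7e2dc756

XOR each hex digit independently (no carries):
  e^9=7, 8^6=e, e^c=2, 3^e=d, 6^a=c, 6^1=7, e^b=5, e^8=6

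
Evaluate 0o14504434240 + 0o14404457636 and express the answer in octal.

Add column by column in base 8, right to left:
  0+6 = 6
  4+3 = 7
  2+6 = 0 carry 1
  4+7+1 = 4 carry 1
  3+5+1 = 1 carry 1
  4+4+1 = 1 carry 1
  4+4+1 = 1 carry 1
  0+0+1 = 1
  5+4 = 1 carry 1
  4+4+1 = 1 carry 1
  1+1+1 = 3

0o31111114076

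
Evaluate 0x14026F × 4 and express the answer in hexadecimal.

0x5009BC

Multiply each base-16 digit by 4, carrying:
  F×4 = 60 → write C carry 3
  6×4+3 = 27 → write B carry 1
  2×4+1 = 9 → write 9
  0×4 = 0 → write 0
  4×4 = 16 → write 0 carry 1
  1×4+1 = 5 → write 5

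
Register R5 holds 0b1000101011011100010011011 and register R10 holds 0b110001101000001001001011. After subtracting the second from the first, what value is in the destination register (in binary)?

0b10011110011011001010000

Subtract column by column in base 2:
  1-1 → 0
  1-1 → 0
  0-0 → 0
  1-1 → 0
  1-0 → 1
  0-0 → 0
  0-1 → 1 (borrow)
  1-0-1 → 0
  0-0 → 0
  0-1 → 1 (borrow)
  0-0-1 → 1 (borrow)
  1-0-1 → 0
  1-0 → 1
  1-0 → 1
  0-0 → 0
  1-1 → 0
  1-0 → 1
  0-1 → 1 (borrow)
  1-1-1 → 1 (borrow)
  0-0-1 → 1 (borrow)
  1-0-1 → 0
  0-0 → 0
  0-1 → 1 (borrow)
  0-1-1 → 0 (borrow)
  1-0-1 → 0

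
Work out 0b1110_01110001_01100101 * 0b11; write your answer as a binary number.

0b1010110101010000101111

Multiply each base-2 digit by 3, carrying:
  1×3 = 3 → write 1 carry 1
  0×3+1 = 1 → write 1
  1×3 = 3 → write 1 carry 1
  0×3+1 = 1 → write 1
  0×3 = 0 → write 0
  1×3 = 3 → write 1 carry 1
  1×3+1 = 4 → write 0 carry 2
  0×3+2 = 2 → write 0 carry 1
  1×3+1 = 4 → write 0 carry 2
  0×3+2 = 2 → write 0 carry 1
  0×3+1 = 1 → write 1
  0×3 = 0 → write 0
  1×3 = 3 → write 1 carry 1
  1×3+1 = 4 → write 0 carry 2
  1×3+2 = 5 → write 1 carry 2
  0×3+2 = 2 → write 0 carry 1
  0×3+1 = 1 → write 1
  1×3 = 3 → write 1 carry 1
  1×3+1 = 4 → write 0 carry 2
  1×3+2 = 5 → write 1 carry 2
  remaining carry: 10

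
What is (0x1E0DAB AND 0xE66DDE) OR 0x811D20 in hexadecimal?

0x871DAA

0x1E0DAB AND 0xE66DDE = 0x060D8A.
Then OR with 0x811D20.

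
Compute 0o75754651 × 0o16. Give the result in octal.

Multiply each base-8 digit by 14, carrying:
  1×14 = 14 → write 6 carry 1
  5×14+1 = 71 → write 7 carry 8
  6×14+8 = 92 → write 4 carry 11
  4×14+11 = 67 → write 3 carry 8
  5×14+8 = 78 → write 6 carry 9
  7×14+9 = 107 → write 3 carry 13
  5×14+13 = 83 → write 3 carry 10
  7×14+10 = 108 → write 4 carry 13
  remaining carry: 15

0o1543363476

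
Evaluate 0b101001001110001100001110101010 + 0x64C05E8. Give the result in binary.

0b101111100001001100100110010010

0x64C05E8 = 0b110010011000000010111101000 in binary.
Add column by column in base 2, right to left:
  0+0 = 0
  1+0 = 1
  0+0 = 0
  1+1 = 0 carry 1
  0+0+1 = 1
  1+1 = 0 carry 1
  0+1+1 = 0 carry 1
  1+1+1 = 1 carry 1
  1+1+1 = 1 carry 1
  1+0+1 = 0 carry 1
  0+1+1 = 0 carry 1
  0+0+1 = 1
  0+0 = 0
  0+0 = 0
  1+0 = 1
  1+0 = 1
  0+0 = 0
  0+0 = 0
  0+1 = 1
  1+1 = 0 carry 1
  1+0+1 = 0 carry 1
  1+0+1 = 0 carry 1
  0+1+1 = 0 carry 1
  0+0+1 = 1
  1+0 = 1
  0+1 = 1
  0+1 = 1
  1+0 = 1
  0+0 = 0
  1+0 = 1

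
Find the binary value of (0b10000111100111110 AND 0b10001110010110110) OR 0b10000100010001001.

0b10000110010111111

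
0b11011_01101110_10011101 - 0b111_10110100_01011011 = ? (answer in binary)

Subtract column by column in base 2:
  1-1 → 0
  0-1 → 1 (borrow)
  1-0-1 → 0
  1-1 → 0
  1-1 → 0
  0-0 → 0
  0-1 → 1 (borrow)
  1-0-1 → 0
  0-0 → 0
  1-0 → 1
  1-1 → 0
  1-0 → 1
  0-1 → 1 (borrow)
  1-1-1 → 1 (borrow)
  1-0-1 → 0
  0-1 → 1 (borrow)
  1-1-1 → 1 (borrow)
  1-1-1 → 1 (borrow)
  0-1-1 → 0 (borrow)
  1-0-1 → 0
  1-0 → 1

0b100111011101001000010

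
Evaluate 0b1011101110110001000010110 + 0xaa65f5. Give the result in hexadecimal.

0x221c80b

0b1011101110110001000010110 = 0x1776216 in hexadecimal.
Add column by column in base 16, right to left:
  6+5 = b
  1+f = 0 carry 1
  2+5+1 = 8
  6+6 = c
  7+a = 1 carry 1
  7+a+1 = 2 carry 1
  1+0+1 = 2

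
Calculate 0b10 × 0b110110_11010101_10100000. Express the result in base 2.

Multiply each base-2 digit by 2, carrying:
  0×2 = 0 → write 0
  0×2 = 0 → write 0
  0×2 = 0 → write 0
  0×2 = 0 → write 0
  0×2 = 0 → write 0
  1×2 = 2 → write 0 carry 1
  0×2+1 = 1 → write 1
  1×2 = 2 → write 0 carry 1
  1×2+1 = 3 → write 1 carry 1
  0×2+1 = 1 → write 1
  1×2 = 2 → write 0 carry 1
  0×2+1 = 1 → write 1
  1×2 = 2 → write 0 carry 1
  0×2+1 = 1 → write 1
  1×2 = 2 → write 0 carry 1
  1×2+1 = 3 → write 1 carry 1
  0×2+1 = 1 → write 1
  1×2 = 2 → write 0 carry 1
  1×2+1 = 3 → write 1 carry 1
  0×2+1 = 1 → write 1
  1×2 = 2 → write 0 carry 1
  1×2+1 = 3 → write 1 carry 1
  remaining carry: 1

0b11011011010101101000000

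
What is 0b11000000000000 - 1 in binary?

0b10111111111111

The trailing 12 digits are 0, so subtracting 1 borrows through: they become 1 and the next digit up decrements.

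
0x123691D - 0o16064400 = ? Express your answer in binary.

0b111010110000000000011101

0x123691D = 0b1001000110110100100011101 in binary.
0o16064400 = 0b1110000110100100000000 in binary.
Subtract column by column in base 2:
  1-0 → 1
  0-0 → 0
  1-0 → 1
  1-0 → 1
  1-0 → 1
  0-0 → 0
  0-0 → 0
  0-0 → 0
  1-1 → 0
  0-0 → 0
  0-0 → 0
  1-1 → 0
  0-0 → 0
  1-1 → 0
  1-1 → 0
  0-0 → 0
  1-0 → 1
  1-0 → 1
  0-0 → 0
  0-1 → 1 (borrow)
  0-1-1 → 0 (borrow)
  1-1-1 → 1 (borrow)
  0-0-1 → 1 (borrow)
  0-0-1 → 1 (borrow)
  1-0-1 → 0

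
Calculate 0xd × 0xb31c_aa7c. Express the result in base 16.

0x91874a84c

Multiply each base-16 digit by 13, carrying:
  c×13 = 156 → write c carry 9
  7×13+9 = 100 → write 4 carry 6
  a×13+6 = 136 → write 8 carry 8
  a×13+8 = 138 → write a carry 8
  c×13+8 = 164 → write 4 carry 10
  1×13+10 = 23 → write 7 carry 1
  3×13+1 = 40 → write 8 carry 2
  b×13+2 = 145 → write 1 carry 9
  remaining carry: 9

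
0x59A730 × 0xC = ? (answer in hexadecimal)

Multiply each base-16 digit by 12, carrying:
  0×12 = 0 → write 0
  3×12 = 36 → write 4 carry 2
  7×12+2 = 86 → write 6 carry 5
  A×12+5 = 125 → write D carry 7
  9×12+7 = 115 → write 3 carry 7
  5×12+7 = 67 → write 3 carry 4
  remaining carry: 4

0x433D640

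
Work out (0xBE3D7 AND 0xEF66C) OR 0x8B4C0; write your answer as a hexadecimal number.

0xAF6C4

0xBE3D7 AND 0xEF66C = 0xAE244.
Then OR with 0x8B4C0.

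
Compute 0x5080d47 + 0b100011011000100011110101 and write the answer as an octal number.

0o545313074

0x5080d47 = 0o502006507 in octal.
0b100011011000100011110101 = 0o43304365 in octal.
Add column by column in base 8, right to left:
  7+5 = 4 carry 1
  0+6+1 = 7
  5+3 = 0 carry 1
  6+4+1 = 3 carry 1
  0+0+1 = 1
  0+3 = 3
  2+3 = 5
  0+4 = 4
  5+0 = 5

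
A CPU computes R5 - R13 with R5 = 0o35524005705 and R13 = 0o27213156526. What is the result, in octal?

Subtract column by column in base 8:
  5-6 → 7 (borrow)
  0-2-1 → 5 (borrow)
  7-5-1 → 1
  5-6 → 7 (borrow)
  0-5-1 → 2 (borrow)
  0-1-1 → 6 (borrow)
  4-3-1 → 0
  2-1 → 1
  5-2 → 3
  5-7 → 6 (borrow)
  3-2-1 → 0

0o6310627157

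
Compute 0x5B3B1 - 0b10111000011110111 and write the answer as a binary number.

0b1000100001010111010

0x5B3B1 = 0b1011011001110110001 in binary.
Subtract column by column in base 2:
  1-1 → 0
  0-1 → 1 (borrow)
  0-1-1 → 0 (borrow)
  0-0-1 → 1 (borrow)
  1-1-1 → 1 (borrow)
  1-1-1 → 1 (borrow)
  0-1-1 → 0 (borrow)
  1-1-1 → 1 (borrow)
  1-0-1 → 0
  1-0 → 1
  0-0 → 0
  0-0 → 0
  1-1 → 0
  1-1 → 0
  0-1 → 1 (borrow)
  1-0-1 → 0
  1-1 → 0
  0-0 → 0
  1-0 → 1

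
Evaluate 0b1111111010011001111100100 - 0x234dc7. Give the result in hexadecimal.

0b1111111010011001111100100 = 0x1fd33e4 in hexadecimal.
Subtract column by column in base 16:
  4-7 → d (borrow)
  e-c-1 → 1
  3-d → 6 (borrow)
  3-4-1 → e (borrow)
  d-3-1 → 9
  f-2 → d
  1-0 → 1

0x1d9e61d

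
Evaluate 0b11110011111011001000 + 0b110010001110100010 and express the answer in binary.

Add column by column in base 2, right to left:
  0+0 = 0
  0+1 = 1
  0+0 = 0
  1+0 = 1
  0+0 = 0
  0+1 = 1
  1+0 = 1
  1+1 = 0 carry 1
  0+1+1 = 0 carry 1
  1+1+1 = 1 carry 1
  1+0+1 = 0 carry 1
  1+0+1 = 0 carry 1
  1+0+1 = 0 carry 1
  1+1+1 = 1 carry 1
  0+0+1 = 1
  0+0 = 0
  1+1 = 0 carry 1
  1+1+1 = 1 carry 1
  1+0+1 = 0 carry 1
  1+0+1 = 0 carry 1
  final carry 1

0b100100110001001101010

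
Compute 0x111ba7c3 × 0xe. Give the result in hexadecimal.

Multiply each base-16 digit by 14, carrying:
  3×14 = 42 → write a carry 2
  c×14+2 = 170 → write a carry 10
  7×14+10 = 108 → write c carry 6
  a×14+6 = 146 → write 2 carry 9
  b×14+9 = 163 → write 3 carry 10
  1×14+10 = 24 → write 8 carry 1
  1×14+1 = 15 → write f
  1×14 = 14 → write e

0xef832caa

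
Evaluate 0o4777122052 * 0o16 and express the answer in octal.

Multiply each base-8 digit by 14, carrying:
  2×14 = 28 → write 4 carry 3
  5×14+3 = 73 → write 1 carry 9
  0×14+9 = 9 → write 1 carry 1
  2×14+1 = 29 → write 5 carry 3
  2×14+3 = 31 → write 7 carry 3
  1×14+3 = 17 → write 1 carry 2
  7×14+2 = 100 → write 4 carry 12
  7×14+12 = 110 → write 6 carry 13
  7×14+13 = 111 → write 7 carry 13
  4×14+13 = 69 → write 5 carry 8
  remaining carry: 10

0o105764175114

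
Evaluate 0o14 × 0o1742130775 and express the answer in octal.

Multiply each base-8 digit by 12, carrying:
  5×12 = 60 → write 4 carry 7
  7×12+7 = 91 → write 3 carry 11
  7×12+11 = 95 → write 7 carry 11
  0×12+11 = 11 → write 3 carry 1
  3×12+1 = 37 → write 5 carry 4
  1×12+4 = 16 → write 0 carry 2
  2×12+2 = 26 → write 2 carry 3
  4×12+3 = 51 → write 3 carry 6
  7×12+6 = 90 → write 2 carry 11
  1×12+11 = 23 → write 7 carry 2
  remaining carry: 2

0o27232053734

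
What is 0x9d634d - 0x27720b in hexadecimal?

0x75f142

Subtract column by column in base 16:
  d-b → 2
  4-0 → 4
  3-2 → 1
  6-7 → f (borrow)
  d-7-1 → 5
  9-2 → 7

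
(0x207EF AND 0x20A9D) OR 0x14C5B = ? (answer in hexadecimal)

0x34EDF

0x207EF AND 0x20A9D = 0x2028D.
Then OR with 0x14C5B.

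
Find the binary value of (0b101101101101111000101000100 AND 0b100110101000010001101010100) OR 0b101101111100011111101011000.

0b101101101101111000101000100 AND 0b100110101000010001101010100 = 0b100100101000010000101000100.
Then OR with 0b101101111100011111101011000.

0b101101111100011111101011100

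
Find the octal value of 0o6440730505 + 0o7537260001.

0o16200210506

Add column by column in base 8, right to left:
  5+1 = 6
  0+0 = 0
  5+0 = 5
  0+0 = 0
  3+6 = 1 carry 1
  7+2+1 = 2 carry 1
  0+7+1 = 0 carry 1
  4+3+1 = 0 carry 1
  4+5+1 = 2 carry 1
  6+7+1 = 6 carry 1
  final carry 1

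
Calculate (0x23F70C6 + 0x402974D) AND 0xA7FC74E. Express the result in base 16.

Add column by column in base 16, right to left:
  6+D = 3 carry 1
  C+4+1 = 1 carry 1
  0+7+1 = 8
  7+9 = 0 carry 1
  F+2+1 = 2 carry 1
  3+0+1 = 4
  2+4 = 6
Sum = 0x6420813; now AND with 0xA7FC74E:
  6&A=2, 4&7=4, 2&F=2, 0&C=0, 8&7=0, 1&4=0, 3&E=2

0x2420002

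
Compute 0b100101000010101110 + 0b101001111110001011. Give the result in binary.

Add column by column in base 2, right to left:
  0+1 = 1
  1+1 = 0 carry 1
  1+0+1 = 0 carry 1
  1+1+1 = 1 carry 1
  0+0+1 = 1
  1+0 = 1
  0+0 = 0
  1+1 = 0 carry 1
  0+1+1 = 0 carry 1
  0+1+1 = 0 carry 1
  0+1+1 = 0 carry 1
  0+1+1 = 0 carry 1
  1+1+1 = 1 carry 1
  0+0+1 = 1
  1+0 = 1
  0+1 = 1
  0+0 = 0
  1+1 = 0 carry 1
  final carry 1

0b1001111000000111001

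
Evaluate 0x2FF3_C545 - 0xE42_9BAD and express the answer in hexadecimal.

0x21B12998

Subtract column by column in base 16:
  5-D → 8 (borrow)
  4-A-1 → 9 (borrow)
  5-B-1 → 9 (borrow)
  C-9-1 → 2
  3-2 → 1
  F-4 → B
  F-E → 1
  2-0 → 2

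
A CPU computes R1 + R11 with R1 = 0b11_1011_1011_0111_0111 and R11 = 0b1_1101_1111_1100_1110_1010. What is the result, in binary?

0b1000011011100001100001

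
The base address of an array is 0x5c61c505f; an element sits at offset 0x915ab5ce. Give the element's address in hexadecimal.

0x65777062d

Add column by column in base 16, right to left:
  f+e = d carry 1
  5+c+1 = 2 carry 1
  0+5+1 = 6
  5+b = 0 carry 1
  c+a+1 = 7 carry 1
  1+5+1 = 7
  6+1 = 7
  c+9 = 5 carry 1
  5+0+1 = 6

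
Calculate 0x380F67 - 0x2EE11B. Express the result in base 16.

0x92E4C

Subtract column by column in base 16:
  7-B → C (borrow)
  6-1-1 → 4
  F-1 → E
  0-E → 2 (borrow)
  8-E-1 → 9 (borrow)
  3-2-1 → 0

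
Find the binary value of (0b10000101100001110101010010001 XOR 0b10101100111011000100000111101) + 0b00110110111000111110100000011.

0b1100000010011101111110101111

First 0b10000101100001110101010010001 XOR 0b10101100111011000100000111101 = 0b00101001011010110001010101100.
Add column by column in base 2, right to left:
  0+1 = 1
  0+1 = 1
  1+0 = 1
  1+0 = 1
  0+0 = 0
  1+0 = 1
  0+0 = 0
  1+0 = 1
  0+1 = 1
  1+0 = 1
  0+1 = 1
  0+1 = 1
  0+1 = 1
  1+1 = 0 carry 1
  1+1+1 = 1 carry 1
  0+0+1 = 1
  1+0 = 1
  0+0 = 0
  1+1 = 0 carry 1
  1+1+1 = 1 carry 1
  0+1+1 = 0 carry 1
  1+0+1 = 0 carry 1
  0+1+1 = 0 carry 1
  0+1+1 = 0 carry 1
  1+0+1 = 0 carry 1
  0+1+1 = 0 carry 1
  1+1+1 = 1 carry 1
  final carry 1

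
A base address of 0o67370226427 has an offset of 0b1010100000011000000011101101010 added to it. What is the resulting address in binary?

0o67370226427 = 0b110111011111000010010110100010111 in binary.
Add column by column in base 2, right to left:
  1+0 = 1
  1+1 = 0 carry 1
  1+0+1 = 0 carry 1
  0+1+1 = 0 carry 1
  1+0+1 = 0 carry 1
  0+1+1 = 0 carry 1
  0+1+1 = 0 carry 1
  0+0+1 = 1
  1+1 = 0 carry 1
  0+1+1 = 0 carry 1
  1+1+1 = 1 carry 1
  1+0+1 = 0 carry 1
  0+0+1 = 1
  1+0 = 1
  0+0 = 0
  0+0 = 0
  1+0 = 1
  0+0 = 0
  0+1 = 1
  0+1 = 1
  0+0 = 0
  1+0 = 1
  1+0 = 1
  1+0 = 1
  1+0 = 1
  1+0 = 1
  0+1 = 1
  1+0 = 1
  1+1 = 0 carry 1
  1+0+1 = 0 carry 1
  0+1+1 = 0 carry 1
  1+0+1 = 0 carry 1
  1+0+1 = 0 carry 1
  final carry 1

0b1000001111111011010011010010000001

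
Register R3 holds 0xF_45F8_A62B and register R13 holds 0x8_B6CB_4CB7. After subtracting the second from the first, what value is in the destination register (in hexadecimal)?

Subtract column by column in base 16:
  B-7 → 4
  2-B → 7 (borrow)
  6-C-1 → 9 (borrow)
  A-4-1 → 5
  8-B → D (borrow)
  F-C-1 → 2
  5-6 → F (borrow)
  4-B-1 → 8 (borrow)
  F-8-1 → 6

0x68F2D5974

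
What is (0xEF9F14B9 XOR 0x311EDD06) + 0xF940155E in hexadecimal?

0x1D7C1DF1D

First 0xEF9F14B9 XOR 0x311EDD06 = 0xDE81C9BF.
Add column by column in base 16, right to left:
  F+E = D carry 1
  B+5+1 = 1 carry 1
  9+5+1 = F
  C+1 = D
  1+0 = 1
  8+4 = C
  E+9 = 7 carry 1
  D+F+1 = D carry 1
  final carry 1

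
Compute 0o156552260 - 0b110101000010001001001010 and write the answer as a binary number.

0o156552260 = 0b1101110101101010010110000 in binary.
Subtract column by column in base 2:
  0-0 → 0
  0-1 → 1 (borrow)
  0-0-1 → 1 (borrow)
  0-1-1 → 0 (borrow)
  1-0-1 → 0
  1-0 → 1
  0-1 → 1 (borrow)
  1-0-1 → 0
  0-0 → 0
  0-1 → 1 (borrow)
  1-0-1 → 0
  0-0 → 0
  1-0 → 1
  0-1 → 1 (borrow)
  1-0-1 → 0
  1-0 → 1
  0-0 → 0
  1-0 → 1
  0-1 → 1 (borrow)
  1-0-1 → 0
  1-1 → 0
  1-0 → 1
  0-1 → 1 (borrow)
  1-1-1 → 1 (borrow)
  1-0-1 → 0

0b111001101011001001100110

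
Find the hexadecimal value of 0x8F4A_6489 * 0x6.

0x35BBE5B36

Multiply each base-16 digit by 6, carrying:
  9×6 = 54 → write 6 carry 3
  8×6+3 = 51 → write 3 carry 3
  4×6+3 = 27 → write B carry 1
  6×6+1 = 37 → write 5 carry 2
  A×6+2 = 62 → write E carry 3
  4×6+3 = 27 → write B carry 1
  F×6+1 = 91 → write B carry 5
  8×6+5 = 53 → write 5 carry 3
  remaining carry: 3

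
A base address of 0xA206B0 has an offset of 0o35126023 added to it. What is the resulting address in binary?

0b1000101101011001011000011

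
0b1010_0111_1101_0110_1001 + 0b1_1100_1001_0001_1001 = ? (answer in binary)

0b11000100011010000010

Add column by column in base 2, right to left:
  1+1 = 0 carry 1
  0+0+1 = 1
  0+0 = 0
  1+1 = 0 carry 1
  0+1+1 = 0 carry 1
  1+0+1 = 0 carry 1
  1+0+1 = 0 carry 1
  0+0+1 = 1
  1+1 = 0 carry 1
  0+0+1 = 1
  1+0 = 1
  1+1 = 0 carry 1
  1+0+1 = 0 carry 1
  1+0+1 = 0 carry 1
  1+1+1 = 1 carry 1
  0+1+1 = 0 carry 1
  0+1+1 = 0 carry 1
  1+0+1 = 0 carry 1
  0+0+1 = 1
  1+0 = 1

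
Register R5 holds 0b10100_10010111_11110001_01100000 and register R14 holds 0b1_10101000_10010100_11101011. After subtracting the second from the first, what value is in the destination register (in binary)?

0b10010111011110101110001110101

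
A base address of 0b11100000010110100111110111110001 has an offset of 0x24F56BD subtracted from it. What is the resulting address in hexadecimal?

0b11100000010110100111110111110001 = 0xE05A7DF1 in hexadecimal.
Subtract column by column in base 16:
  1-D → 4 (borrow)
  F-B-1 → 3
  D-6 → 7
  7-5 → 2
  A-F → B (borrow)
  5-4-1 → 0
  0-2 → E (borrow)
  E-0-1 → D

0xDE0B2734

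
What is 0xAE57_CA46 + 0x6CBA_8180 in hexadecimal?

0x11B124BC6

Add column by column in base 16, right to left:
  6+0 = 6
  4+8 = C
  A+1 = B
  C+8 = 4 carry 1
  7+A+1 = 2 carry 1
  5+B+1 = 1 carry 1
  E+C+1 = B carry 1
  A+6+1 = 1 carry 1
  final carry 1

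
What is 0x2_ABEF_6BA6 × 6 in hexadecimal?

0x10079C85E4

Multiply each base-16 digit by 6, carrying:
  6×6 = 36 → write 4 carry 2
  A×6+2 = 62 → write E carry 3
  B×6+3 = 69 → write 5 carry 4
  6×6+4 = 40 → write 8 carry 2
  F×6+2 = 92 → write C carry 5
  E×6+5 = 89 → write 9 carry 5
  B×6+5 = 71 → write 7 carry 4
  A×6+4 = 64 → write 0 carry 4
  2×6+4 = 16 → write 0 carry 1
  remaining carry: 1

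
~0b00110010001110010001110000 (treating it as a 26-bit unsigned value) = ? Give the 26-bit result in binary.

0b11001101110001101110001111

Invert each bit: 00110010001110010001110000 → 11001101110001101110001111.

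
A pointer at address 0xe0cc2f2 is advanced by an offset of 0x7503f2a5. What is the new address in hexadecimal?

0x8310b597

Add column by column in base 16, right to left:
  2+5 = 7
  f+a = 9 carry 1
  2+2+1 = 5
  c+f = b carry 1
  c+3+1 = 0 carry 1
  0+0+1 = 1
  e+5 = 3 carry 1
  0+7+1 = 8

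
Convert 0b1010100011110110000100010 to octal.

Group the bits in threes: 001 010 100 011 110 110 000 100 010 → 124366042.

0o124366042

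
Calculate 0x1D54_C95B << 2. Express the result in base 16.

0x7553256C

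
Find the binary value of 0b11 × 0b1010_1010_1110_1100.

0b100000000011000100

Multiply each base-2 digit by 3, carrying:
  0×3 = 0 → write 0
  0×3 = 0 → write 0
  1×3 = 3 → write 1 carry 1
  1×3+1 = 4 → write 0 carry 2
  0×3+2 = 2 → write 0 carry 1
  1×3+1 = 4 → write 0 carry 2
  1×3+2 = 5 → write 1 carry 2
  1×3+2 = 5 → write 1 carry 2
  0×3+2 = 2 → write 0 carry 1
  1×3+1 = 4 → write 0 carry 2
  0×3+2 = 2 → write 0 carry 1
  1×3+1 = 4 → write 0 carry 2
  0×3+2 = 2 → write 0 carry 1
  1×3+1 = 4 → write 0 carry 2
  0×3+2 = 2 → write 0 carry 1
  1×3+1 = 4 → write 0 carry 2
  remaining carry: 10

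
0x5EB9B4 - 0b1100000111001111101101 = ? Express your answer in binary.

0x5EB9B4 = 0b10111101011100110110100 in binary.
Subtract column by column in base 2:
  0-1 → 1 (borrow)
  0-0-1 → 1 (borrow)
  1-1-1 → 1 (borrow)
  0-1-1 → 0 (borrow)
  1-0-1 → 0
  1-1 → 0
  0-1 → 1 (borrow)
  1-1-1 → 1 (borrow)
  1-1-1 → 1 (borrow)
  0-1-1 → 0 (borrow)
  0-0-1 → 1 (borrow)
  1-0-1 → 0
  1-1 → 0
  1-1 → 0
  0-1 → 1 (borrow)
  1-0-1 → 0
  0-0 → 0
  1-0 → 1
  1-0 → 1
  1-0 → 1
  1-1 → 0
  0-1 → 1 (borrow)
  1-0-1 → 0

0b1011100100010111000111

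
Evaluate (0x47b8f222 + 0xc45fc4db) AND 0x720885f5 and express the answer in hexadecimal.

Add column by column in base 16, right to left:
  2+b = d
  2+d = f
  2+4 = 6
  f+c = b carry 1
  8+f+1 = 8 carry 1
  b+5+1 = 1 carry 1
  7+4+1 = c
  4+c = 0 carry 1
  final carry 1
Sum = 0x10c18b6fd; now AND with 0x720885f5:
  1&0=0, 0&7=0, c&2=0, 1&0=0, 8&8=8, b&8=8, 6&5=4, f&f=f, d&5=5

0x884f5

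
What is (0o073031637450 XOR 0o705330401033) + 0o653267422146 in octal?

0o1651570660631

First 0o073031637450 XOR 0o705330401033 = 0o776301236463.
Add column by column in base 8, right to left:
  3+6 = 1 carry 1
  6+4+1 = 3 carry 1
  4+1+1 = 6
  6+2 = 0 carry 1
  3+2+1 = 6
  2+4 = 6
  1+7 = 0 carry 1
  0+6+1 = 7
  3+2 = 5
  6+3 = 1 carry 1
  7+5+1 = 5 carry 1
  7+6+1 = 6 carry 1
  final carry 1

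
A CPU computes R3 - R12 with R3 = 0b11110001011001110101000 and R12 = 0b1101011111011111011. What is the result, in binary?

0b11100011111010010101101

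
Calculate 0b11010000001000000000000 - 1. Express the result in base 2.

0b11010000000111111111111

The trailing 12 digits are 0, so subtracting 1 borrows through: they become 1 and the next digit up decrements.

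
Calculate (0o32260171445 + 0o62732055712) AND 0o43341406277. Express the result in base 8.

0o1200006257

Add column by column in base 8, right to left:
  5+2 = 7
  4+1 = 5
  4+7 = 3 carry 1
  1+5+1 = 7
  7+5 = 4 carry 1
  1+0+1 = 2
  0+2 = 2
  6+3 = 1 carry 1
  2+7+1 = 2 carry 1
  2+2+1 = 5
  3+6 = 1 carry 1
  final carry 1
Sum = 0o115212247357; now AND with 0o43341406277:
  1&0=0, 1&4=0, 5&3=1, 2&3=2, 1&4=0, 2&1=0, 2&4=0, 4&0=0, 7&6=6, 3&2=2, 5&7=5, 7&7=7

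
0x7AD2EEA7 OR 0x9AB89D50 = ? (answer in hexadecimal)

0xFAFAFFF7

OR each hex digit independently (no carries):
  7|9=F, A|A=A, D|B=F, 2|8=A, E|9=F, E|D=F, A|5=F, 7|0=7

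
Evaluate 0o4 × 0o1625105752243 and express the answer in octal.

Multiply each base-8 digit by 4, carrying:
  3×4 = 12 → write 4 carry 1
  4×4+1 = 17 → write 1 carry 2
  2×4+2 = 10 → write 2 carry 1
  2×4+1 = 9 → write 1 carry 1
  5×4+1 = 21 → write 5 carry 2
  7×4+2 = 30 → write 6 carry 3
  5×4+3 = 23 → write 7 carry 2
  0×4+2 = 2 → write 2
  1×4 = 4 → write 4
  5×4 = 20 → write 4 carry 2
  2×4+2 = 10 → write 2 carry 1
  6×4+1 = 25 → write 1 carry 3
  1×4+3 = 7 → write 7

0o7124427651214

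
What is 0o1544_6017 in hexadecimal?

0x364C0F

Each octal digit is 3 bits: 1=001 5=101 4=100 4=100 6=110 0=000 1=001 7=111.
Group the bits into nibbles: 0011 0110 0100 1100 0000 1111 → 364C0F.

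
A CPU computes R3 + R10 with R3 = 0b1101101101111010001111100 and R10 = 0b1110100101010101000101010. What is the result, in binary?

0b11100010011001111010100110

Add column by column in base 2, right to left:
  0+0 = 0
  0+1 = 1
  1+0 = 1
  1+1 = 0 carry 1
  1+0+1 = 0 carry 1
  1+1+1 = 1 carry 1
  1+0+1 = 0 carry 1
  0+0+1 = 1
  0+0 = 0
  0+1 = 1
  1+0 = 1
  0+1 = 1
  1+0 = 1
  1+1 = 0 carry 1
  1+0+1 = 0 carry 1
  1+1+1 = 1 carry 1
  0+0+1 = 1
  1+1 = 0 carry 1
  1+0+1 = 0 carry 1
  0+0+1 = 1
  1+1 = 0 carry 1
  1+0+1 = 0 carry 1
  0+1+1 = 0 carry 1
  1+1+1 = 1 carry 1
  1+1+1 = 1 carry 1
  final carry 1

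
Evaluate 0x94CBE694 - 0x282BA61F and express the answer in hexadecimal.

Subtract column by column in base 16:
  4-F → 5 (borrow)
  9-1-1 → 7
  6-6 → 0
  E-A → 4
  B-B → 0
  C-2 → A
  4-8 → C (borrow)
  9-2-1 → 6

0x6CA04075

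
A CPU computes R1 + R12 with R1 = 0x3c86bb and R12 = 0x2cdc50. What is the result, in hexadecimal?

0x69630b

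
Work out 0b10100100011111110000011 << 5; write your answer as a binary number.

Left shift by 5: append 5 zero bits.

0b1010010001111111000001100000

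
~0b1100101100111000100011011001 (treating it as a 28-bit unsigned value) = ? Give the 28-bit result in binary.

Invert each bit: 1100101100111000100011011001 → 0011010011000111011100100110.

0b0011010011000111011100100110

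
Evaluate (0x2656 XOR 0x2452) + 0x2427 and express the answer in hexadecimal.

First 0x2656 XOR 0x2452 = 0x0204.
Add column by column in base 16, right to left:
  4+7 = b
  0+2 = 2
  2+4 = 6
  0+2 = 2

0x262b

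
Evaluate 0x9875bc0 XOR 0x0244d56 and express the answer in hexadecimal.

0x9a31696

XOR each hex digit independently (no carries):
  9^0=9, 8^2=a, 7^4=3, 5^4=1, b^d=6, c^5=9, 0^6=6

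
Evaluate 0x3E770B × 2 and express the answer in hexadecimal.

Multiply each base-16 digit by 2, carrying:
  B×2 = 22 → write 6 carry 1
  0×2+1 = 1 → write 1
  7×2 = 14 → write E
  7×2 = 14 → write E
  E×2 = 28 → write C carry 1
  3×2+1 = 7 → write 7

0x7CEE16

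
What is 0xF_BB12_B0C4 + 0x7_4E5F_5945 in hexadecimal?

0x1709720A09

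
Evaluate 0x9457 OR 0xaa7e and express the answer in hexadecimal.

0xbe7f

OR each hex digit independently (no carries):
  9|a=b, 4|a=e, 5|7=7, 7|e=f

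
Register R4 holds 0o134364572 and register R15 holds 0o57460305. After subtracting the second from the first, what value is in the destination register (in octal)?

0o54704265

Subtract column by column in base 8:
  2-5 → 5 (borrow)
  7-0-1 → 6
  5-3 → 2
  4-0 → 4
  6-6 → 0
  3-4 → 7 (borrow)
  4-7-1 → 4 (borrow)
  3-5-1 → 5 (borrow)
  1-0-1 → 0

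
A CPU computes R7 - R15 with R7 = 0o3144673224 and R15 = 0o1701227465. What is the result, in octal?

Subtract column by column in base 8:
  4-5 → 7 (borrow)
  2-6-1 → 3 (borrow)
  2-4-1 → 5 (borrow)
  3-7-1 → 3 (borrow)
  7-2-1 → 4
  6-2 → 4
  4-1 → 3
  4-0 → 4
  1-7 → 2 (borrow)
  3-1-1 → 1

0o1243443537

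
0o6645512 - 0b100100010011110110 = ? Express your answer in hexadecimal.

0o6645512 = 0x1B4B4A in hexadecimal.
0b100100010011110110 = 0x244F6 in hexadecimal.
Subtract column by column in base 16:
  A-6 → 4
  4-F → 5 (borrow)
  B-4-1 → 6
  4-4 → 0
  B-2 → 9
  1-0 → 1

0x190654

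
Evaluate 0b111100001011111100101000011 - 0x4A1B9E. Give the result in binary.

0x4A1B9E = 0b10010100001101110011110 in binary.
Subtract column by column in base 2:
  1-0 → 1
  1-1 → 0
  0-1 → 1 (borrow)
  0-1-1 → 0 (borrow)
  0-1-1 → 0 (borrow)
  0-0-1 → 1 (borrow)
  1-0-1 → 0
  0-1 → 1 (borrow)
  1-1-1 → 1 (borrow)
  0-1-1 → 0 (borrow)
  0-0-1 → 1 (borrow)
  1-1-1 → 1 (borrow)
  1-1-1 → 1 (borrow)
  1-0-1 → 0
  1-0 → 1
  1-0 → 1
  1-0 → 1
  0-1 → 1 (borrow)
  1-0-1 → 0
  0-1 → 1 (borrow)
  0-0-1 → 1 (borrow)
  0-0-1 → 1 (borrow)
  0-1-1 → 0 (borrow)
  1-0-1 → 0
  1-0 → 1
  1-0 → 1
  1-0 → 1

0b111001110111101110110100101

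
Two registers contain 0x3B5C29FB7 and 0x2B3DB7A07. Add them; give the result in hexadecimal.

Add column by column in base 16, right to left:
  7+7 = E
  B+0 = B
  F+A = 9 carry 1
  9+7+1 = 1 carry 1
  2+B+1 = E
  C+D = 9 carry 1
  5+3+1 = 9
  B+B = 6 carry 1
  3+2+1 = 6

0x6699E19BE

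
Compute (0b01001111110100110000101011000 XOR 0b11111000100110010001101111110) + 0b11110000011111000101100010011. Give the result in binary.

First 0b01001111110100110000101011000 XOR 0b11111000100110010001101111110 = 0b10110111010010100001000100110.
Add column by column in base 2, right to left:
  0+1 = 1
  1+1 = 0 carry 1
  1+0+1 = 0 carry 1
  0+0+1 = 1
  0+1 = 1
  1+0 = 1
  0+0 = 0
  0+0 = 0
  0+1 = 1
  1+1 = 0 carry 1
  0+0+1 = 1
  0+1 = 1
  0+0 = 0
  0+0 = 0
  1+0 = 1
  0+1 = 1
  1+1 = 0 carry 1
  0+1+1 = 0 carry 1
  0+1+1 = 0 carry 1
  1+1+1 = 1 carry 1
  0+0+1 = 1
  1+0 = 1
  1+0 = 1
  1+0 = 1
  0+0 = 0
  1+1 = 0 carry 1
  1+1+1 = 1 carry 1
  0+1+1 = 0 carry 1
  1+1+1 = 1 carry 1
  final carry 1

0b110100111110001100110100111001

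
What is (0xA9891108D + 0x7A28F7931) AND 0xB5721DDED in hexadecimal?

0x2132089AC

Add column by column in base 16, right to left:
  D+1 = E
  8+3 = B
  0+9 = 9
  1+7 = 8
  1+F = 0 carry 1
  9+8+1 = 2 carry 1
  8+2+1 = B
  9+A = 3 carry 1
  A+7+1 = 2 carry 1
  final carry 1
Sum = 0x123B2089BE; now AND with 0xB5721DDED:
  1&0=0, 2&B=2, 3&5=1, B&7=3, 2&2=2, 0&1=0, 8&D=8, 9&D=9, B&E=A, E&D=C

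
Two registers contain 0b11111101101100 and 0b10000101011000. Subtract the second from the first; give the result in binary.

0b1111000010100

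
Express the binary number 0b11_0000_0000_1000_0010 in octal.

0o600202

Group the bits in threes: 110 000 000 010 000 010 → 600202.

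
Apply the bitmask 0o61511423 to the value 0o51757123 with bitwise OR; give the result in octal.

OR each oct digit independently (no carries):
  5|6=7, 1|1=1, 7|5=7, 5|1=5, 7|1=7, 1|4=5, 2|2=2, 3|3=3

0o71757523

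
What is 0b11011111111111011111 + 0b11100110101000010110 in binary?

0b111000110100111110101

Add column by column in base 2, right to left:
  1+0 = 1
  1+1 = 0 carry 1
  1+1+1 = 1 carry 1
  1+0+1 = 0 carry 1
  1+1+1 = 1 carry 1
  0+0+1 = 1
  1+0 = 1
  1+0 = 1
  1+0 = 1
  1+1 = 0 carry 1
  1+0+1 = 0 carry 1
  1+1+1 = 1 carry 1
  1+0+1 = 0 carry 1
  1+1+1 = 1 carry 1
  1+1+1 = 1 carry 1
  1+0+1 = 0 carry 1
  1+0+1 = 0 carry 1
  0+1+1 = 0 carry 1
  1+1+1 = 1 carry 1
  1+1+1 = 1 carry 1
  final carry 1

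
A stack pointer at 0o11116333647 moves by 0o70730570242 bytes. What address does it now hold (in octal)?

0o102047124111

Add column by column in base 8, right to left:
  7+2 = 1 carry 1
  4+4+1 = 1 carry 1
  6+2+1 = 1 carry 1
  3+0+1 = 4
  3+7 = 2 carry 1
  3+5+1 = 1 carry 1
  6+0+1 = 7
  1+3 = 4
  1+7 = 0 carry 1
  1+0+1 = 2
  1+7 = 0 carry 1
  final carry 1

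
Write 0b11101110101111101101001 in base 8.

Group the bits in threes: 011 101 110 101 111 101 101 001 → 35657551.

0o35657551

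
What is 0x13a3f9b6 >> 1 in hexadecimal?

1 bits is not a whole number of base-16 digits; in binary: 10011101000111111100110110110 >> 1 = 1001110100011111110011011011.

0x9d1fcdb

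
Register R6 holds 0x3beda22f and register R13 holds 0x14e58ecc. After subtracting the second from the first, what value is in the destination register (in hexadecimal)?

0x27081363

Subtract column by column in base 16:
  f-c → 3
  2-c → 6 (borrow)
  2-e-1 → 3 (borrow)
  a-8-1 → 1
  d-5 → 8
  e-e → 0
  b-4 → 7
  3-1 → 2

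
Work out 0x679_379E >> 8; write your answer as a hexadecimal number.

0x67937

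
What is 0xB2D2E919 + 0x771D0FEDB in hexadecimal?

Add column by column in base 16, right to left:
  9+B = 4 carry 1
  1+D+1 = F
  9+E = 7 carry 1
  E+F+1 = E carry 1
  2+0+1 = 3
  D+D = A carry 1
  2+1+1 = 4
  B+7 = 2 carry 1
  0+7+1 = 8

0x824A3E7F4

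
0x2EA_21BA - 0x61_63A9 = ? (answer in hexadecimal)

Subtract column by column in base 16:
  A-9 → 1
  B-A → 1
  1-3 → E (borrow)
  2-6-1 → B (borrow)
  A-1-1 → 8
  E-6 → 8
  2-0 → 2

0x288BE11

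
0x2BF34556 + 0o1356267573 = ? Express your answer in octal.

0o6753132321

0x2BF34556 = 0o5374642526 in octal.
Add column by column in base 8, right to left:
  6+3 = 1 carry 1
  2+7+1 = 2 carry 1
  5+5+1 = 3 carry 1
  2+7+1 = 2 carry 1
  4+6+1 = 3 carry 1
  6+2+1 = 1 carry 1
  4+6+1 = 3 carry 1
  7+5+1 = 5 carry 1
  3+3+1 = 7
  5+1 = 6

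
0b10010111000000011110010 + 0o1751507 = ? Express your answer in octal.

0b10010111000000011110010 = 0o22700362 in octal.
Add column by column in base 8, right to left:
  2+7 = 1 carry 1
  6+0+1 = 7
  3+5 = 0 carry 1
  0+1+1 = 2
  0+5 = 5
  7+7 = 6 carry 1
  2+1+1 = 4
  2+0 = 2

0o24652071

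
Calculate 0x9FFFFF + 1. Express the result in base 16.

The trailing 5 digits are F (max in base 16), so adding 1 cascades: they roll to 0 and the next digit up increments.

0xA00000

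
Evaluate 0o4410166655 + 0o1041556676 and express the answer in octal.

Add column by column in base 8, right to left:
  5+6 = 3 carry 1
  5+7+1 = 5 carry 1
  6+6+1 = 5 carry 1
  6+6+1 = 5 carry 1
  6+5+1 = 4 carry 1
  1+5+1 = 7
  0+1 = 1
  1+4 = 5
  4+0 = 4
  4+1 = 5

0o5451745553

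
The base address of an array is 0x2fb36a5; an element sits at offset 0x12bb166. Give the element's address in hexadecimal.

0x426e80b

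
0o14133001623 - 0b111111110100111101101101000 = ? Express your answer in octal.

0b111111110100111101101101000 = 0o776475550 in octal.
Subtract column by column in base 8:
  3-0 → 3
  2-5 → 5 (borrow)
  6-5-1 → 0
  1-5 → 4 (borrow)
  0-7-1 → 0 (borrow)
  0-4-1 → 3 (borrow)
  3-6-1 → 4 (borrow)
  3-7-1 → 3 (borrow)
  1-7-1 → 1 (borrow)
  4-0-1 → 3
  1-0 → 1

0o13134304053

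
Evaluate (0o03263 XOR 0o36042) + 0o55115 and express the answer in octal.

0o112336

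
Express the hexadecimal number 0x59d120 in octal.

Expand each hex digit to 4 bits: 5=0101 9=1001 d=1101 1=0001 2=0010 0=0000.
Group the bits in threes: 010 110 011 101 000 100 100 000 → 26350440.

0o26350440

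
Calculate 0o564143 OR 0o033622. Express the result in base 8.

0o577763

OR each oct digit independently (no carries):
  5|0=5, 6|3=7, 4|3=7, 1|6=7, 4|2=6, 3|2=3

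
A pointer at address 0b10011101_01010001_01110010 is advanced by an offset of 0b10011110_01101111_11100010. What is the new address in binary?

0b1001110111100000101010100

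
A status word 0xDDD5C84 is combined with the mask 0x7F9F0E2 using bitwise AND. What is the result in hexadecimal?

0x5D95080

AND each hex digit independently (no carries):
  D&7=5, D&F=D, D&9=9, 5&F=5, C&0=0, 8&E=8, 4&2=0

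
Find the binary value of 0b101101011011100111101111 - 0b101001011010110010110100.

0b100000000110100111011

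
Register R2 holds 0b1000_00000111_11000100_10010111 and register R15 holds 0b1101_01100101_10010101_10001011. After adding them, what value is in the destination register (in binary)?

Add column by column in base 2, right to left:
  1+1 = 0 carry 1
  1+1+1 = 1 carry 1
  1+0+1 = 0 carry 1
  0+1+1 = 0 carry 1
  1+0+1 = 0 carry 1
  0+0+1 = 1
  0+0 = 0
  1+1 = 0 carry 1
  0+1+1 = 0 carry 1
  0+0+1 = 1
  1+1 = 0 carry 1
  0+0+1 = 1
  0+1 = 1
  0+0 = 0
  1+0 = 1
  1+1 = 0 carry 1
  1+1+1 = 1 carry 1
  1+0+1 = 0 carry 1
  1+1+1 = 1 carry 1
  0+0+1 = 1
  0+0 = 0
  0+1 = 1
  0+1 = 1
  0+0 = 0
  0+1 = 1
  0+0 = 0
  0+1 = 1
  1+1 = 0 carry 1
  final carry 1

0b10101011011010101101000100010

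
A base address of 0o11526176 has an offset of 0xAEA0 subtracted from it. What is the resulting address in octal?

0xAEA0 = 0o127240 in octal.
Subtract column by column in base 8:
  6-0 → 6
  7-4 → 3
  1-2 → 7 (borrow)
  6-7-1 → 6 (borrow)
  2-2-1 → 7 (borrow)
  5-1-1 → 3
  1-0 → 1
  1-0 → 1

0o11376736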